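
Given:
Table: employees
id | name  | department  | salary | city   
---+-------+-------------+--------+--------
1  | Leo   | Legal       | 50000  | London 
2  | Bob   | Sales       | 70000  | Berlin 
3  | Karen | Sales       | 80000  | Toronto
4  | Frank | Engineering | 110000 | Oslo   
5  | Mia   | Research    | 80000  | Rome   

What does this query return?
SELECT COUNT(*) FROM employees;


COUNT(*) counts all rows

5


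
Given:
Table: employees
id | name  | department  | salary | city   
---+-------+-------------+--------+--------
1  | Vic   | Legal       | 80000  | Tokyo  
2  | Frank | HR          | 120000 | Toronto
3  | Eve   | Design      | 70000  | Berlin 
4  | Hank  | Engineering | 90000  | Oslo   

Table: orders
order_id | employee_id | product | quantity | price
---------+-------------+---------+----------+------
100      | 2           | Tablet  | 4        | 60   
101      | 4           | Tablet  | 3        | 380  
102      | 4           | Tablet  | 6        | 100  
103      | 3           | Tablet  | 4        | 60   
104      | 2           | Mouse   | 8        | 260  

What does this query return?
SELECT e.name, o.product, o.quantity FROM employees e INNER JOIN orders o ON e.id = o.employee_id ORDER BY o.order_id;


Joining employees.id = orders.employee_id:
  employee Frank (id=2) -> order Tablet
  employee Hank (id=4) -> order Tablet
  employee Hank (id=4) -> order Tablet
  employee Eve (id=3) -> order Tablet
  employee Frank (id=2) -> order Mouse


5 rows:
Frank, Tablet, 4
Hank, Tablet, 3
Hank, Tablet, 6
Eve, Tablet, 4
Frank, Mouse, 8


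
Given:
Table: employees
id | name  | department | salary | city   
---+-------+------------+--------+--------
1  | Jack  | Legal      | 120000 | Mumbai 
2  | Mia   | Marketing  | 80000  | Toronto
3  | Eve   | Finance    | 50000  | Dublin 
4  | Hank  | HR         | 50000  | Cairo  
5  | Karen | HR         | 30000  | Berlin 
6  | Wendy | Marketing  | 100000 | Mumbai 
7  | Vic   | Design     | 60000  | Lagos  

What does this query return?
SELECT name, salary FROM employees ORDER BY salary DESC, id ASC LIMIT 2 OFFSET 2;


Sort by salary DESC (id ASC tiebreak), then skip 2 and take 2
Rows 3 through 4

2 rows:
Mia, 80000
Vic, 60000


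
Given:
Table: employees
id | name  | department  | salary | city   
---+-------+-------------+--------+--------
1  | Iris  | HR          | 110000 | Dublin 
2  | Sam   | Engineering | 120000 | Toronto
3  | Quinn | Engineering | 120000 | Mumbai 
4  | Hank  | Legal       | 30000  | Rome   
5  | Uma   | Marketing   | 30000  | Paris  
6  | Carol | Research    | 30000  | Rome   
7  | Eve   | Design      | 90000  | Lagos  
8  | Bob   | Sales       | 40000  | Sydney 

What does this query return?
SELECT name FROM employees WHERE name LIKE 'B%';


LIKE 'B%' matches names starting with 'B'
Matching: 1

1 rows:
Bob


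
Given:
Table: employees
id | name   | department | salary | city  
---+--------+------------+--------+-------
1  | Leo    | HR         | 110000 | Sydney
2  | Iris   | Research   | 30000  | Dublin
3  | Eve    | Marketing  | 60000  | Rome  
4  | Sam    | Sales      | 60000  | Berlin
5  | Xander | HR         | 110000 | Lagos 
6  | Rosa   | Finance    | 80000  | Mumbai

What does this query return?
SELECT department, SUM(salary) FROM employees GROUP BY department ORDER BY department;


Summing salary within each department:
  Finance: 80000 = 80000
  HR: 110000 + 110000 = 220000
  Marketing: 60000 = 60000
  Research: 30000 = 30000
  Sales: 60000 = 60000


5 groups:
Finance, 80000
HR, 220000
Marketing, 60000
Research, 30000
Sales, 60000


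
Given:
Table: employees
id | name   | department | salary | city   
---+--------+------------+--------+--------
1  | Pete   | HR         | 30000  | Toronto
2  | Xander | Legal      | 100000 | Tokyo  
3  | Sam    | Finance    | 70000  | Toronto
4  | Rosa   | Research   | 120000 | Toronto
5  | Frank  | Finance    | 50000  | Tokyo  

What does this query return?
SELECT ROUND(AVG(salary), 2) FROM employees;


SUM(salary) = 370000
COUNT = 5
ROUND(AVG, 2) = ROUND(370000 / 5, 2) = 74000.0

74000.0


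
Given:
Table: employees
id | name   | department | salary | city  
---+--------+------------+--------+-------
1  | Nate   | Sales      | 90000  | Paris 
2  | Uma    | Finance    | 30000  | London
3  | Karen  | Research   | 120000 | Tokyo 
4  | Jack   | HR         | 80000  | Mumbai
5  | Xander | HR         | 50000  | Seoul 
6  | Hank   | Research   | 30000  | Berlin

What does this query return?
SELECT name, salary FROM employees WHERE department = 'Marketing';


Filtering: department = 'Marketing'
Matching rows: 0

Empty result set (0 rows)


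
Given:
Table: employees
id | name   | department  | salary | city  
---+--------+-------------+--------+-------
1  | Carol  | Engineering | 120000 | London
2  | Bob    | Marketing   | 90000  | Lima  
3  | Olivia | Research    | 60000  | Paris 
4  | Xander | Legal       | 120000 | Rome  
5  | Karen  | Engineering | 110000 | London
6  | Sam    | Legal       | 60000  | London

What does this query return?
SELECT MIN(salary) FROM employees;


Salaries: 120000, 90000, 60000, 120000, 110000, 60000
MIN = 60000

60000


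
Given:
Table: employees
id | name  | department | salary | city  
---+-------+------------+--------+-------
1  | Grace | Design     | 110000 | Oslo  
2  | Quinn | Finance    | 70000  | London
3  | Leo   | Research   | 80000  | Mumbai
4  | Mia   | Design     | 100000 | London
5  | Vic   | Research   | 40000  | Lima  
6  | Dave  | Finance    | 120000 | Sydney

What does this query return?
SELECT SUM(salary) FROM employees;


SUM(salary) = 110000 + 70000 + 80000 + 100000 + 40000 + 120000 = 520000

520000


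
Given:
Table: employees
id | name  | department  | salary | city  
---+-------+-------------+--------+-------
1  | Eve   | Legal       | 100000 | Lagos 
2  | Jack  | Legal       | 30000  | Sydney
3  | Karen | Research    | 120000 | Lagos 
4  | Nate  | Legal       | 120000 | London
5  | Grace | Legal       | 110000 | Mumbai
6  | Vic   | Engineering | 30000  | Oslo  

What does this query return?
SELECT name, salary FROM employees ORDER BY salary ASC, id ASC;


Sorting by salary ASC, then id ASC for ties

6 rows:
Jack, 30000
Vic, 30000
Eve, 100000
Grace, 110000
Karen, 120000
Nate, 120000


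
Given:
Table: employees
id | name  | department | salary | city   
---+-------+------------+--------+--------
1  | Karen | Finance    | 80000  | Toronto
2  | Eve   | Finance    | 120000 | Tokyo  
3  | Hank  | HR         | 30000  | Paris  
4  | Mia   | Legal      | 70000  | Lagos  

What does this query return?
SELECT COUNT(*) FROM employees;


COUNT(*) counts all rows

4


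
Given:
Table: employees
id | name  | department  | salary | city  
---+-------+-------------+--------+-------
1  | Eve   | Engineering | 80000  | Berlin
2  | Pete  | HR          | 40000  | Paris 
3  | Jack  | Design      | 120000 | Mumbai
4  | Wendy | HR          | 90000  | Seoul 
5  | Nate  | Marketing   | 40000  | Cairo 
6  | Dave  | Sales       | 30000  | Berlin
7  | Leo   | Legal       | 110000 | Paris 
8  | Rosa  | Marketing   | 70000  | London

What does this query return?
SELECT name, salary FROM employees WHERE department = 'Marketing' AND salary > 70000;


Filtering: department = 'Marketing' AND salary > 70000
Matching: 0 rows

Empty result set (0 rows)


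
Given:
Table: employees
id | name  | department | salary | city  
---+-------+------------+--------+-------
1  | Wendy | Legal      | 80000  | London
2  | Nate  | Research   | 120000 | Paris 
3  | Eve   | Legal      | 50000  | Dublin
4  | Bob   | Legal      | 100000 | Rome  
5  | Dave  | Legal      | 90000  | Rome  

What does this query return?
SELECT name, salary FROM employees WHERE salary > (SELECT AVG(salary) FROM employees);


Subquery: AVG(salary) = 88000.0
Filtering: salary > 88000.0
  Nate (120000) -> MATCH
  Bob (100000) -> MATCH
  Dave (90000) -> MATCH


3 rows:
Nate, 120000
Bob, 100000
Dave, 90000


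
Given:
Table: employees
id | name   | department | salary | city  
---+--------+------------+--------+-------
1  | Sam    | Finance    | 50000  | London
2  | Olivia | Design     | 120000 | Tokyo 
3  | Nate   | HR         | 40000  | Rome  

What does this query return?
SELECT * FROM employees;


SELECT * returns all 3 rows with all columns

3 rows:
1, Sam, Finance, 50000, London
2, Olivia, Design, 120000, Tokyo
3, Nate, HR, 40000, Rome


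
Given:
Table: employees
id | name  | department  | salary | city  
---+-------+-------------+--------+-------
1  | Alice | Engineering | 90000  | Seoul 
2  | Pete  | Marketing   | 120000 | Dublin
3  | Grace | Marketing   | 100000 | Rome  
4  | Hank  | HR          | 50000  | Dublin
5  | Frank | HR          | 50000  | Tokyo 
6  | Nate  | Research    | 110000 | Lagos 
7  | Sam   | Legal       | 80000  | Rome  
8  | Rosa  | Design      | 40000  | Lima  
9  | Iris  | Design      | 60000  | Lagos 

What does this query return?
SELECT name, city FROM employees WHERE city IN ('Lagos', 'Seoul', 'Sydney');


Filtering: city IN ('Lagos', 'Seoul', 'Sydney')
Matching: 3 rows

3 rows:
Alice, Seoul
Nate, Lagos
Iris, Lagos


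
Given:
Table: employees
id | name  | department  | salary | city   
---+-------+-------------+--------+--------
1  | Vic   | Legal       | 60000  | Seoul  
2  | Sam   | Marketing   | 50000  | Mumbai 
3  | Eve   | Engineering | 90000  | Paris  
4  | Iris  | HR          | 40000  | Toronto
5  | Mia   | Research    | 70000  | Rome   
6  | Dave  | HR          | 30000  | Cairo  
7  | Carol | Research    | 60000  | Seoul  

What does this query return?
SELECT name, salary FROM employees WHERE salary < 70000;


Filtering: salary < 70000
Matching: 5 rows

5 rows:
Vic, 60000
Sam, 50000
Iris, 40000
Dave, 30000
Carol, 60000


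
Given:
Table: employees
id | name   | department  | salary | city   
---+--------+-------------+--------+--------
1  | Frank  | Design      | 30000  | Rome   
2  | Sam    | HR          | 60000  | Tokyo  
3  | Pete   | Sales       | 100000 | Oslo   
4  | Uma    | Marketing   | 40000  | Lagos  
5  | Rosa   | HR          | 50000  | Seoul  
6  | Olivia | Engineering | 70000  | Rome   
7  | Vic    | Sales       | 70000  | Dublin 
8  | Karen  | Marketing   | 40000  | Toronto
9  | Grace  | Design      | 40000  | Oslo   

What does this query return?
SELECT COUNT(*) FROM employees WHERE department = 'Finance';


Counting rows where department = 'Finance'


0


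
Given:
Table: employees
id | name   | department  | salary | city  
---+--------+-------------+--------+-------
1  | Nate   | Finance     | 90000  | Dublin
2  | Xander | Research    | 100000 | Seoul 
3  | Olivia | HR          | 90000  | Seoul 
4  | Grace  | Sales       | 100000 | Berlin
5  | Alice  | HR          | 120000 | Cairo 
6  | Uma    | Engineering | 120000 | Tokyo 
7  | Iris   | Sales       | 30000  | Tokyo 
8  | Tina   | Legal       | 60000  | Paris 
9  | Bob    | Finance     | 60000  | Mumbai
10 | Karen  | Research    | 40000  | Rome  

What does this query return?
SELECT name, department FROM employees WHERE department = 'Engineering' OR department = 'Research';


Filtering: department = 'Engineering' OR 'Research'
Matching: 3 rows

3 rows:
Xander, Research
Uma, Engineering
Karen, Research


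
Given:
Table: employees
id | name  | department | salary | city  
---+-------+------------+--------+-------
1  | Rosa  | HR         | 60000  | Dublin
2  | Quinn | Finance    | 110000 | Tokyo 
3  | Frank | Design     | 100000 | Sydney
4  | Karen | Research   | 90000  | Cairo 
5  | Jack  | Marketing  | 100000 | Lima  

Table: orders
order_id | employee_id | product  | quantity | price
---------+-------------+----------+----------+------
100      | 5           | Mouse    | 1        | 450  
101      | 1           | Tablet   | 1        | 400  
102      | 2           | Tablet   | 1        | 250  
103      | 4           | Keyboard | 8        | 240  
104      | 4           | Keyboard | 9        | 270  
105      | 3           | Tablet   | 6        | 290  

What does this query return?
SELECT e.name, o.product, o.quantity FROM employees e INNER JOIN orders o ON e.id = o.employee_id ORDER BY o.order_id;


Joining employees.id = orders.employee_id:
  employee Jack (id=5) -> order Mouse
  employee Rosa (id=1) -> order Tablet
  employee Quinn (id=2) -> order Tablet
  employee Karen (id=4) -> order Keyboard
  employee Karen (id=4) -> order Keyboard
  employee Frank (id=3) -> order Tablet


6 rows:
Jack, Mouse, 1
Rosa, Tablet, 1
Quinn, Tablet, 1
Karen, Keyboard, 8
Karen, Keyboard, 9
Frank, Tablet, 6


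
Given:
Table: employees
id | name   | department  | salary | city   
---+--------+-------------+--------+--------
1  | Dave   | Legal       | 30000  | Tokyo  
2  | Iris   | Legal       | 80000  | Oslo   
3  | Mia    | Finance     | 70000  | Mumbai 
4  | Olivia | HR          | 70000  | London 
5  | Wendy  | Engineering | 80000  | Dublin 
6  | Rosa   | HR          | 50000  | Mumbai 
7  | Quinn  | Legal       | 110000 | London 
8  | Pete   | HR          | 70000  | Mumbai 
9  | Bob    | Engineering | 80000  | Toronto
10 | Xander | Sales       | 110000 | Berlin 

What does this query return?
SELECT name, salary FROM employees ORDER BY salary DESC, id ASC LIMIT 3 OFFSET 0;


Sort by salary DESC (id ASC tiebreak), then skip 0 and take 3
Rows 1 through 3

3 rows:
Quinn, 110000
Xander, 110000
Iris, 80000


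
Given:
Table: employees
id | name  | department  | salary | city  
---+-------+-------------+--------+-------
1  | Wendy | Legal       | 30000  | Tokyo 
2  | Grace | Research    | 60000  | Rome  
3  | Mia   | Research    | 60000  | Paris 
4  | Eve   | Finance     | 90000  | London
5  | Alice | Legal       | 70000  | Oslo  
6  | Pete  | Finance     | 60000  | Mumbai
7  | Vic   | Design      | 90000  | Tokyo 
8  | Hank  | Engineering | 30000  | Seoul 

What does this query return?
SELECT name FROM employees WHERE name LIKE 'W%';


LIKE 'W%' matches names starting with 'W'
Matching: 1

1 rows:
Wendy


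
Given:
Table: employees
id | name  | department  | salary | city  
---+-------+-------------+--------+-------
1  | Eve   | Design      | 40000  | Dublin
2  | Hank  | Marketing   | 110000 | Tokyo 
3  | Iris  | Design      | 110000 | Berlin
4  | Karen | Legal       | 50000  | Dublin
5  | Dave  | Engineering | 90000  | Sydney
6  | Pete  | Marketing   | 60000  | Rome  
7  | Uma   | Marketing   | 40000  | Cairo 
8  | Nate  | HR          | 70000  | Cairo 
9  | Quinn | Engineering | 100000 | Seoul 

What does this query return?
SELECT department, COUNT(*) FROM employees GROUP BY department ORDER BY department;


Assigning each row to its department group:
  Eve -> Design
  Hank -> Marketing
  Iris -> Design
  Karen -> Legal
  Dave -> Engineering
  Pete -> Marketing
  Uma -> Marketing
  Nate -> HR
  Quinn -> Engineering


5 groups:
Design, 2
Engineering, 2
HR, 1
Legal, 1
Marketing, 3


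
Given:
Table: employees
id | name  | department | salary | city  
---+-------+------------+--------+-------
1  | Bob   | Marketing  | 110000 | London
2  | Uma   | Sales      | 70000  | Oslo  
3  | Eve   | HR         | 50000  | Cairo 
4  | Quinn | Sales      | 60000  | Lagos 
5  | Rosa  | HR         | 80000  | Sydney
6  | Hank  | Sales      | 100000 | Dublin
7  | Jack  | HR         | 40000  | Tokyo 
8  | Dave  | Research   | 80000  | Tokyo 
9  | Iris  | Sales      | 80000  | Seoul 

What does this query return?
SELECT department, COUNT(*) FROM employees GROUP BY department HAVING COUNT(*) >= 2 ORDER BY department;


Groups with count >= 2:
  HR: 3 -> PASS
  Sales: 4 -> PASS
  Marketing: 1 -> filtered out
  Research: 1 -> filtered out


2 groups:
HR, 3
Sales, 4


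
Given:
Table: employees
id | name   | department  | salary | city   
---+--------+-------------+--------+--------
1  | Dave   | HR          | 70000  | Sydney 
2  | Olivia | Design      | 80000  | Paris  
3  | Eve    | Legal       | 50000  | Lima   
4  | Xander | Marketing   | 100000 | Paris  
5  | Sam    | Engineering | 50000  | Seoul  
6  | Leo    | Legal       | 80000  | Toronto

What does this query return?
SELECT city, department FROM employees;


Projecting columns: city, department

6 rows:
Sydney, HR
Paris, Design
Lima, Legal
Paris, Marketing
Seoul, Engineering
Toronto, Legal


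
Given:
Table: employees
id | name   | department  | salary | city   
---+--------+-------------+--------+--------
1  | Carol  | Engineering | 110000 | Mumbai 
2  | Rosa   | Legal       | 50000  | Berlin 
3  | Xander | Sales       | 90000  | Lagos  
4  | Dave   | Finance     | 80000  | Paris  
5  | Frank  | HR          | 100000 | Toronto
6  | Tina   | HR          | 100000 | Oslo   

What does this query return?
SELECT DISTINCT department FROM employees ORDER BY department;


All 'department' values (row order): Engineering, Legal, Sales, Finance, HR, HR
Removing duplicates leaves 5 unique value(s).

5 values:
Engineering
Finance
HR
Legal
Sales


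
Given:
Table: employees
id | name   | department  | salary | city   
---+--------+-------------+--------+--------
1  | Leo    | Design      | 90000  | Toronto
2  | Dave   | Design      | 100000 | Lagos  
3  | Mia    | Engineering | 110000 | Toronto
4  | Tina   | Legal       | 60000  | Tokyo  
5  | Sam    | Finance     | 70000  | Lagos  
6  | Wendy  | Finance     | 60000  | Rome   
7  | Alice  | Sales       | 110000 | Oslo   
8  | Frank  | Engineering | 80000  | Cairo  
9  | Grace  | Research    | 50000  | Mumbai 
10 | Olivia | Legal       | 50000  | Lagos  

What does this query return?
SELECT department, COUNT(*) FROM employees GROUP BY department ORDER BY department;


Assigning each row to its department group:
  Leo -> Design
  Dave -> Design
  Mia -> Engineering
  Tina -> Legal
  Sam -> Finance
  Wendy -> Finance
  Alice -> Sales
  Frank -> Engineering
  Grace -> Research
  Olivia -> Legal


6 groups:
Design, 2
Engineering, 2
Finance, 2
Legal, 2
Research, 1
Sales, 1


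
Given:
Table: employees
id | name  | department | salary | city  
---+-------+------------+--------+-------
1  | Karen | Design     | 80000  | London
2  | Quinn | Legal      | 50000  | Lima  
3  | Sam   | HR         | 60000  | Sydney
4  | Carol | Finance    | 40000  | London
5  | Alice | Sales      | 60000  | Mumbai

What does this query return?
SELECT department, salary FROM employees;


Projecting columns: department, salary

5 rows:
Design, 80000
Legal, 50000
HR, 60000
Finance, 40000
Sales, 60000


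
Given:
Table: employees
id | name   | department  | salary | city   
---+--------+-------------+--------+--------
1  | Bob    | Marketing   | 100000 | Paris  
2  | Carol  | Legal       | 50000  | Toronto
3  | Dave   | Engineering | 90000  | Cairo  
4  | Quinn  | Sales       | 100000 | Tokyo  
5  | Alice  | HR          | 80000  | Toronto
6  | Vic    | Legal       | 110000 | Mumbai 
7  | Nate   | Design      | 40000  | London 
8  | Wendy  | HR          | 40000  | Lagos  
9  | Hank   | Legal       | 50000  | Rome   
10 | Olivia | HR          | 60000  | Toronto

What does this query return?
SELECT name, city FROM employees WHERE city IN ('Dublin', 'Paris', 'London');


Filtering: city IN ('Dublin', 'Paris', 'London')
Matching: 2 rows

2 rows:
Bob, Paris
Nate, London


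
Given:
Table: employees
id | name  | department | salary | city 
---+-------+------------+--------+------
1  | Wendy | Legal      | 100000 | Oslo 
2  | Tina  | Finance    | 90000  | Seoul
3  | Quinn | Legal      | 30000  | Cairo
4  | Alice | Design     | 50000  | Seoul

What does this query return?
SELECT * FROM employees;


SELECT * returns all 4 rows with all columns

4 rows:
1, Wendy, Legal, 100000, Oslo
2, Tina, Finance, 90000, Seoul
3, Quinn, Legal, 30000, Cairo
4, Alice, Design, 50000, Seoul


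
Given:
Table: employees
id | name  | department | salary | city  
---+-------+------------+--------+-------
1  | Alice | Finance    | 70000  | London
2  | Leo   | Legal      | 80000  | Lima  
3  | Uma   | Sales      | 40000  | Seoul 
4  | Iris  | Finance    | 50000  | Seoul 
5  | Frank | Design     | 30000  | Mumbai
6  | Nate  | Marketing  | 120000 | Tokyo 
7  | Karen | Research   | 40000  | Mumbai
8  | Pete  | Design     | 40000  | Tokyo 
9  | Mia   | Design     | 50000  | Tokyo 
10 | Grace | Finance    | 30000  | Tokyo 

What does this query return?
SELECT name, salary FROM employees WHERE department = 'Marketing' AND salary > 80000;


Filtering: department = 'Marketing' AND salary > 80000
Matching: 1 rows

1 rows:
Nate, 120000


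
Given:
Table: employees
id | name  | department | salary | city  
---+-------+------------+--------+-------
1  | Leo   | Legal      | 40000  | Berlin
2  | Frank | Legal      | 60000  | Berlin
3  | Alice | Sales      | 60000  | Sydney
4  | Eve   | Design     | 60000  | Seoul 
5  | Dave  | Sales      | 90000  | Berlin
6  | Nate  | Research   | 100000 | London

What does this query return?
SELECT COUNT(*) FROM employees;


COUNT(*) counts all rows

6


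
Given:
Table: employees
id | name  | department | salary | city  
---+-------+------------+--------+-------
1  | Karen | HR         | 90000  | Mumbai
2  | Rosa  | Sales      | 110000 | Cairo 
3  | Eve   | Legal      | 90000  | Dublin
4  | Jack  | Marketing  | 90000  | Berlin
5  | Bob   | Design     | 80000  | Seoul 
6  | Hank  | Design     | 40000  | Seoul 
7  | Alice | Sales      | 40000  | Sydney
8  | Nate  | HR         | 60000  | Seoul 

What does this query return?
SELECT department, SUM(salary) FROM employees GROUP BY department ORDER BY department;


Summing salary within each department:
  Design: 80000 + 40000 = 120000
  HR: 90000 + 60000 = 150000
  Legal: 90000 = 90000
  Marketing: 90000 = 90000
  Sales: 110000 + 40000 = 150000


5 groups:
Design, 120000
HR, 150000
Legal, 90000
Marketing, 90000
Sales, 150000


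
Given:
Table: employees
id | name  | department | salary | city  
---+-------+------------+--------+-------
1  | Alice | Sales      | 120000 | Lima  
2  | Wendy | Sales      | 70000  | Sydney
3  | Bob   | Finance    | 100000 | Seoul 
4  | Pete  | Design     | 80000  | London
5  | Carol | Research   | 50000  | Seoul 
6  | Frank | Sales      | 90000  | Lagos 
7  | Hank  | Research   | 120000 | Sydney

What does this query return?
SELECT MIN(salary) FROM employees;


Salaries: 120000, 70000, 100000, 80000, 50000, 90000, 120000
MIN = 50000

50000


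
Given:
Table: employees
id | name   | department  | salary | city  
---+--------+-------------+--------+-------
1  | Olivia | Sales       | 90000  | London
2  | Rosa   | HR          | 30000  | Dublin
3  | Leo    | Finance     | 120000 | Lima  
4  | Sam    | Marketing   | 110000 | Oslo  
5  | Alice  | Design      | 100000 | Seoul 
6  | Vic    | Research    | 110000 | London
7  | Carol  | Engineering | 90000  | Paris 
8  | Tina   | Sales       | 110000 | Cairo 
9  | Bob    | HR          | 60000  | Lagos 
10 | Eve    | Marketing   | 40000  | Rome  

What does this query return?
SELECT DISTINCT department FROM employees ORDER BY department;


All 'department' values (row order): Sales, HR, Finance, Marketing, Design, Research, Engineering, Sales, HR, Marketing
Removing duplicates leaves 7 unique value(s).

7 values:
Design
Engineering
Finance
HR
Marketing
Research
Sales


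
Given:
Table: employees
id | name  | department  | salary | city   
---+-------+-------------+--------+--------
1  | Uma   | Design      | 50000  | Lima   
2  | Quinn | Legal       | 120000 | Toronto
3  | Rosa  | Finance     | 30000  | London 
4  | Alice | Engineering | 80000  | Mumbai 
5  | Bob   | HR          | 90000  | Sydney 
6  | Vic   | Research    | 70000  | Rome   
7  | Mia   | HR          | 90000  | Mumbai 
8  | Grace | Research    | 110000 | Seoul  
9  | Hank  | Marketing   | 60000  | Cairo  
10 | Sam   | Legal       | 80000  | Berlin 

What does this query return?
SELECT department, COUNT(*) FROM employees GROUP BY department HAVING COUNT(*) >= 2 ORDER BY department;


Groups with count >= 2:
  HR: 2 -> PASS
  Legal: 2 -> PASS
  Research: 2 -> PASS
  Design: 1 -> filtered out
  Engineering: 1 -> filtered out
  Finance: 1 -> filtered out
  Marketing: 1 -> filtered out


3 groups:
HR, 2
Legal, 2
Research, 2


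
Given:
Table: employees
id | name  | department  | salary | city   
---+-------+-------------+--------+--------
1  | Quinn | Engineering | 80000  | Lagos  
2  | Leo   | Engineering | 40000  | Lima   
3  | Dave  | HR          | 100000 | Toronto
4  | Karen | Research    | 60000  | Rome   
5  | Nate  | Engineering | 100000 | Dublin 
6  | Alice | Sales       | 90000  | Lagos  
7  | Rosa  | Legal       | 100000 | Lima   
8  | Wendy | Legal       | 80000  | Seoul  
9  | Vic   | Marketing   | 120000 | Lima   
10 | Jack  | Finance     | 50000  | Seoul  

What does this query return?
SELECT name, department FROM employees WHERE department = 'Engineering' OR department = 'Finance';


Filtering: department = 'Engineering' OR 'Finance'
Matching: 4 rows

4 rows:
Quinn, Engineering
Leo, Engineering
Nate, Engineering
Jack, Finance


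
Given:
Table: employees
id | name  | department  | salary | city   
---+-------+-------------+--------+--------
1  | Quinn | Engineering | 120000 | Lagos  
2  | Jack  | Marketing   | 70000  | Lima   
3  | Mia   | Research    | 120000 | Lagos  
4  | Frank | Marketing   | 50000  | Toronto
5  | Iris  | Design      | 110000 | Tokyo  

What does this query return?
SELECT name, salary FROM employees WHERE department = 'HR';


Filtering: department = 'HR'
Matching rows: 0

Empty result set (0 rows)


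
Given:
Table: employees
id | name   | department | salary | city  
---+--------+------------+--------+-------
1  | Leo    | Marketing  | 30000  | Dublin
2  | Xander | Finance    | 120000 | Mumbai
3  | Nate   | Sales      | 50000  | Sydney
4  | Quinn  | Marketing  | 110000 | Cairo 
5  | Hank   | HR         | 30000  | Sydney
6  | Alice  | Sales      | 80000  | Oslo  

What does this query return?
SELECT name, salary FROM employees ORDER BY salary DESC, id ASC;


Sorting by salary DESC, then id ASC for ties

6 rows:
Xander, 120000
Quinn, 110000
Alice, 80000
Nate, 50000
Leo, 30000
Hank, 30000


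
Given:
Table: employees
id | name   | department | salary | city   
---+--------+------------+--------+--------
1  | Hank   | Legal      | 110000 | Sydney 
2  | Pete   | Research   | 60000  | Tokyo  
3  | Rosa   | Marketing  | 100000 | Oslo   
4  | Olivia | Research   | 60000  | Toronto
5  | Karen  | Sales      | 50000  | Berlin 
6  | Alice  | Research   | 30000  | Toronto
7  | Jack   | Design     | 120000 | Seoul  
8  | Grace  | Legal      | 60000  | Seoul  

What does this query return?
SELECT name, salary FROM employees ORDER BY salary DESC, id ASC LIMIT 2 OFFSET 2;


Sort by salary DESC (id ASC tiebreak), then skip 2 and take 2
Rows 3 through 4

2 rows:
Rosa, 100000
Pete, 60000


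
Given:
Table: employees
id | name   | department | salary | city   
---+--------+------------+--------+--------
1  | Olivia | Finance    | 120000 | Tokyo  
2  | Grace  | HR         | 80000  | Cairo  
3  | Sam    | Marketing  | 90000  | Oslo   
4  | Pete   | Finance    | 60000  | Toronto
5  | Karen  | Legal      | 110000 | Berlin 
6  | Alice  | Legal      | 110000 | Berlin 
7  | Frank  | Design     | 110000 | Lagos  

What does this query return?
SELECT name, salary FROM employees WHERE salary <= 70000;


Filtering: salary <= 70000
Matching: 1 rows

1 rows:
Pete, 60000


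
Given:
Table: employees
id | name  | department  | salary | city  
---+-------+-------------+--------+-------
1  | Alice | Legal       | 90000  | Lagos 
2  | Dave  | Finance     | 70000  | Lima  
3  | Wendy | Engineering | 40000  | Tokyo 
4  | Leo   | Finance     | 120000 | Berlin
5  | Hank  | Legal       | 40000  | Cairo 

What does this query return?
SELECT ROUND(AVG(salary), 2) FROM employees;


SUM(salary) = 360000
COUNT = 5
ROUND(AVG, 2) = ROUND(360000 / 5, 2) = 72000.0

72000.0


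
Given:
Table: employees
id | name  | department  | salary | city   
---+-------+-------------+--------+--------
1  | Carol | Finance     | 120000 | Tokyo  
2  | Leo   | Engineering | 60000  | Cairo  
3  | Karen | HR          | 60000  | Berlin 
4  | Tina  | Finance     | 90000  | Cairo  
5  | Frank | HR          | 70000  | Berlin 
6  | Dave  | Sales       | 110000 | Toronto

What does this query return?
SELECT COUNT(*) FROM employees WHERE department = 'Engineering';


Counting rows where department = 'Engineering'
  Leo -> MATCH


1


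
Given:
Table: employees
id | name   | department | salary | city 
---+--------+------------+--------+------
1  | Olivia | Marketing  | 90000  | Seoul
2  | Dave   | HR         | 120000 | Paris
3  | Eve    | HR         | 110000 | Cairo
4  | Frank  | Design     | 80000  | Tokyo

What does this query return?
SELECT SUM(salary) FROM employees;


SUM(salary) = 90000 + 120000 + 110000 + 80000 = 400000

400000


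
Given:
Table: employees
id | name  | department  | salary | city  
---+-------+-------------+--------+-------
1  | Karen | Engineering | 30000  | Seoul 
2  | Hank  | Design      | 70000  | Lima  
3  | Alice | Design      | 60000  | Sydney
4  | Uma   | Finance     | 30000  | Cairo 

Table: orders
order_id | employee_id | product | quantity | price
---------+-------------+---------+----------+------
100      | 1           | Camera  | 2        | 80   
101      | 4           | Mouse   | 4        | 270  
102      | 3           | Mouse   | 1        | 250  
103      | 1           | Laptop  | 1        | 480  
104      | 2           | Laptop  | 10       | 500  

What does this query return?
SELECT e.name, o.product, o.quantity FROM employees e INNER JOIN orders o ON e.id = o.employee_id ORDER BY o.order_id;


Joining employees.id = orders.employee_id:
  employee Karen (id=1) -> order Camera
  employee Uma (id=4) -> order Mouse
  employee Alice (id=3) -> order Mouse
  employee Karen (id=1) -> order Laptop
  employee Hank (id=2) -> order Laptop


5 rows:
Karen, Camera, 2
Uma, Mouse, 4
Alice, Mouse, 1
Karen, Laptop, 1
Hank, Laptop, 10


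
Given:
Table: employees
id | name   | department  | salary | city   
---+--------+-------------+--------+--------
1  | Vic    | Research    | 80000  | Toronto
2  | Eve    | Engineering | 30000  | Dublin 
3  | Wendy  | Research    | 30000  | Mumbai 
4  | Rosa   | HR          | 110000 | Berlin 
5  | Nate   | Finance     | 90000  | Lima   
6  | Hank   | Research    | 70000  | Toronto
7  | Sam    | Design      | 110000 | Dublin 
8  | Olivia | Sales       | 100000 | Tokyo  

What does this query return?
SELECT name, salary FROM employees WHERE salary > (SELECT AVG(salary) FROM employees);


Subquery: AVG(salary) = 77500.0
Filtering: salary > 77500.0
  Vic (80000) -> MATCH
  Rosa (110000) -> MATCH
  Nate (90000) -> MATCH
  Sam (110000) -> MATCH
  Olivia (100000) -> MATCH


5 rows:
Vic, 80000
Rosa, 110000
Nate, 90000
Sam, 110000
Olivia, 100000


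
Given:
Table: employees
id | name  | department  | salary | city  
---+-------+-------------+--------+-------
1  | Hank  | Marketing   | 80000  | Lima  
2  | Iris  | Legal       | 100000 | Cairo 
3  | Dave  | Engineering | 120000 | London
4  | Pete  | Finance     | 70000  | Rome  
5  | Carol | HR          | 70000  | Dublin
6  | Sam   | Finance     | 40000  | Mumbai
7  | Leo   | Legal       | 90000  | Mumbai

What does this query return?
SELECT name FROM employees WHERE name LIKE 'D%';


LIKE 'D%' matches names starting with 'D'
Matching: 1

1 rows:
Dave


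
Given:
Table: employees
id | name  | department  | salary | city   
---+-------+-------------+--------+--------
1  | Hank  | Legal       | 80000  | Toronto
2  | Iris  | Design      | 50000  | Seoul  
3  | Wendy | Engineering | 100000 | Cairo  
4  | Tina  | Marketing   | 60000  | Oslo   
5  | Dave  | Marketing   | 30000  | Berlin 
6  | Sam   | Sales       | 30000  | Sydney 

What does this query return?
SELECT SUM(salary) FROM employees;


SUM(salary) = 80000 + 50000 + 100000 + 60000 + 30000 + 30000 = 350000

350000


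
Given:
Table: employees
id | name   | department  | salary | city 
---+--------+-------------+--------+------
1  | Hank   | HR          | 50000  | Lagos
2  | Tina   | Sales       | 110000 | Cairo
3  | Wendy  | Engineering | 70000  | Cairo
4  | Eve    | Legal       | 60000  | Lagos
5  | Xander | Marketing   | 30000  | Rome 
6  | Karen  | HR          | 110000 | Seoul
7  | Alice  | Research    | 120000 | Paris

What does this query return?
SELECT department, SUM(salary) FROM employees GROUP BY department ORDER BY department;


Summing salary within each department:
  Engineering: 70000 = 70000
  HR: 50000 + 110000 = 160000
  Legal: 60000 = 60000
  Marketing: 30000 = 30000
  Research: 120000 = 120000
  Sales: 110000 = 110000


6 groups:
Engineering, 70000
HR, 160000
Legal, 60000
Marketing, 30000
Research, 120000
Sales, 110000


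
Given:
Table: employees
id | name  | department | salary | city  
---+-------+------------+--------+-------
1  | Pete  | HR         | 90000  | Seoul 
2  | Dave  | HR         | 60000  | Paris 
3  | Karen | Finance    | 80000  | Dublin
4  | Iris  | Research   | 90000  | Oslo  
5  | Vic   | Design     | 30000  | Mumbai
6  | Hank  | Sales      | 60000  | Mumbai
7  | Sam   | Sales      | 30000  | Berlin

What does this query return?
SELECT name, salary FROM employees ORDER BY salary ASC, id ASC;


Sorting by salary ASC, then id ASC for ties

7 rows:
Vic, 30000
Sam, 30000
Dave, 60000
Hank, 60000
Karen, 80000
Pete, 90000
Iris, 90000


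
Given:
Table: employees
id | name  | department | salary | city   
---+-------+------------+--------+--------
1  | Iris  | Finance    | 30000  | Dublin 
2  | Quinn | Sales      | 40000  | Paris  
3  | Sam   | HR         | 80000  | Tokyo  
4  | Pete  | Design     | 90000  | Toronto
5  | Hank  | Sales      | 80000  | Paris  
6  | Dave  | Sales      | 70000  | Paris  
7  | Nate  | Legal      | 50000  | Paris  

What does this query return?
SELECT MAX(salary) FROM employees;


Salaries: 30000, 40000, 80000, 90000, 80000, 70000, 50000
MAX = 90000

90000


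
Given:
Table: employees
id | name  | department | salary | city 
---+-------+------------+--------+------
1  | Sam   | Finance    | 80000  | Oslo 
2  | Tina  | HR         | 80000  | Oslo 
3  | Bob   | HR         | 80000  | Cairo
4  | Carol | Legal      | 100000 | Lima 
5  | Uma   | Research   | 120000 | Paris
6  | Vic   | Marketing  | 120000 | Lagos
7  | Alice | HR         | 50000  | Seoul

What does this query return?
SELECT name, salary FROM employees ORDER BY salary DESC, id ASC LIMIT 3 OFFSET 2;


Sort by salary DESC (id ASC tiebreak), then skip 2 and take 3
Rows 3 through 5

3 rows:
Carol, 100000
Sam, 80000
Tina, 80000


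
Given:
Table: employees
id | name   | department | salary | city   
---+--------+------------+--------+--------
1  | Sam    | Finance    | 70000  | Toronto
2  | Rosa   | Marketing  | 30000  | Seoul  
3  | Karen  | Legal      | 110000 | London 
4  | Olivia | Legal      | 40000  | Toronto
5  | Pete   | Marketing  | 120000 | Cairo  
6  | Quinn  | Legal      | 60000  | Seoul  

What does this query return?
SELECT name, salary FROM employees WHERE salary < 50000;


Filtering: salary < 50000
Matching: 2 rows

2 rows:
Rosa, 30000
Olivia, 40000


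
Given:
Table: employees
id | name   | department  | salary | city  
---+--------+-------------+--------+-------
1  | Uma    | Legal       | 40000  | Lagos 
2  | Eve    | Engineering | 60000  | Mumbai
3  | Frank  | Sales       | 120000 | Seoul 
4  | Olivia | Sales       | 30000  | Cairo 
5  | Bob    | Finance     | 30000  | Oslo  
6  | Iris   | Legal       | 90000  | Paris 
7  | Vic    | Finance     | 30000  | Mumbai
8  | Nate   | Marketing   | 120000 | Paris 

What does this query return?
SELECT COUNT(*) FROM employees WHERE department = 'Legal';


Counting rows where department = 'Legal'
  Uma -> MATCH
  Iris -> MATCH


2


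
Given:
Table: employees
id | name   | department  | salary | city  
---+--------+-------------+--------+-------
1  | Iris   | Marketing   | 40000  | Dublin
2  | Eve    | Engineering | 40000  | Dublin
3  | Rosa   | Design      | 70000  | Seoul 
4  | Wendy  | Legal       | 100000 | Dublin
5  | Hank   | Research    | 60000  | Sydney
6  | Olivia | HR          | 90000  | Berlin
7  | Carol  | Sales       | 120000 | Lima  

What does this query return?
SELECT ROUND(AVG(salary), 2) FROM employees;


SUM(salary) = 520000
COUNT = 7
ROUND(AVG, 2) = ROUND(520000 / 7, 2) = 74285.71

74285.71


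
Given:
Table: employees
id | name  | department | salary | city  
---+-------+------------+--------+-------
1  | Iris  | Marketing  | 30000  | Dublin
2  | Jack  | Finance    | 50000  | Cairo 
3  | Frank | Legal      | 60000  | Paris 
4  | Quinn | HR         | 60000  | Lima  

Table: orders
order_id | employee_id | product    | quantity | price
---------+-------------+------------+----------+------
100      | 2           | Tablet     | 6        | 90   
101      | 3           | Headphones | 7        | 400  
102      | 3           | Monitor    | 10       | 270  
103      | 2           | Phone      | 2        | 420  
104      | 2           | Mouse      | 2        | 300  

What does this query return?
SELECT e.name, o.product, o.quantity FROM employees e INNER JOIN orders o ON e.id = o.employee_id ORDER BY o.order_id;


Joining employees.id = orders.employee_id:
  employee Jack (id=2) -> order Tablet
  employee Frank (id=3) -> order Headphones
  employee Frank (id=3) -> order Monitor
  employee Jack (id=2) -> order Phone
  employee Jack (id=2) -> order Mouse


5 rows:
Jack, Tablet, 6
Frank, Headphones, 7
Frank, Monitor, 10
Jack, Phone, 2
Jack, Mouse, 2


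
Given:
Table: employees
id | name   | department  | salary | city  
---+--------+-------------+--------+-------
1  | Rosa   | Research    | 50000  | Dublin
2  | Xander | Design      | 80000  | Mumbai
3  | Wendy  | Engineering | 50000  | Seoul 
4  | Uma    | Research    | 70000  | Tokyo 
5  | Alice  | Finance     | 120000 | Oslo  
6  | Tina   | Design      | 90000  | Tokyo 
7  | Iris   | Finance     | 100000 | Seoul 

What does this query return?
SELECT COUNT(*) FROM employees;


COUNT(*) counts all rows

7


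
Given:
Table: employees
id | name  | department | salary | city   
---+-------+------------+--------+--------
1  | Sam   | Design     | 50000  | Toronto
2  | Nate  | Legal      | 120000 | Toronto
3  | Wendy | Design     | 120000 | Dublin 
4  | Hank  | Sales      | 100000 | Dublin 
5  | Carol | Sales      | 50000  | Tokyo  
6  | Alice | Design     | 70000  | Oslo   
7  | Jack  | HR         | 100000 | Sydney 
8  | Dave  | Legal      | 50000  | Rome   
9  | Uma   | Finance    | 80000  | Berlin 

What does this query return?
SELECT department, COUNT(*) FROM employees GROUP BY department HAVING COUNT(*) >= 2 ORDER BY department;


Groups with count >= 2:
  Design: 3 -> PASS
  Legal: 2 -> PASS
  Sales: 2 -> PASS
  Finance: 1 -> filtered out
  HR: 1 -> filtered out


3 groups:
Design, 3
Legal, 2
Sales, 2


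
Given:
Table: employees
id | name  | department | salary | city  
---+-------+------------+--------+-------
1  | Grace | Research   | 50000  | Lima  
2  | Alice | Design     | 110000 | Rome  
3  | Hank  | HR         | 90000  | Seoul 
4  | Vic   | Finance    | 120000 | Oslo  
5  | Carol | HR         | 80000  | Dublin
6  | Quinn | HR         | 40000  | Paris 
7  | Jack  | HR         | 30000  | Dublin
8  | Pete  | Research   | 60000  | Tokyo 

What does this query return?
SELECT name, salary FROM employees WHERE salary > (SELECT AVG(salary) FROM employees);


Subquery: AVG(salary) = 72500.0
Filtering: salary > 72500.0
  Alice (110000) -> MATCH
  Hank (90000) -> MATCH
  Vic (120000) -> MATCH
  Carol (80000) -> MATCH


4 rows:
Alice, 110000
Hank, 90000
Vic, 120000
Carol, 80000


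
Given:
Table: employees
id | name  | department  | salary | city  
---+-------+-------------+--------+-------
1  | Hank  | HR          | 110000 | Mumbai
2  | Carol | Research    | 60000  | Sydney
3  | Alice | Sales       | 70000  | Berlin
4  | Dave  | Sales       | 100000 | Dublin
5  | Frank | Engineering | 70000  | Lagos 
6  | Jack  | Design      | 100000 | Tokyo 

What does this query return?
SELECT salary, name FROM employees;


Projecting columns: salary, name

6 rows:
110000, Hank
60000, Carol
70000, Alice
100000, Dave
70000, Frank
100000, Jack


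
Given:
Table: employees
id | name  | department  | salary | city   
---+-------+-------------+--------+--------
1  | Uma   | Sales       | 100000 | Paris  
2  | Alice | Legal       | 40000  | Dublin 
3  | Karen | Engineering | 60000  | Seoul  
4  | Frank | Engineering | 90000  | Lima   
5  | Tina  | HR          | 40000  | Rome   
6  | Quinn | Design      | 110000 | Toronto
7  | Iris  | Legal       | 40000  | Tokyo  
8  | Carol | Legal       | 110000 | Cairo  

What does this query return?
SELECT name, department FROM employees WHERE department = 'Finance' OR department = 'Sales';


Filtering: department = 'Finance' OR 'Sales'
Matching: 1 rows

1 rows:
Uma, Sales
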